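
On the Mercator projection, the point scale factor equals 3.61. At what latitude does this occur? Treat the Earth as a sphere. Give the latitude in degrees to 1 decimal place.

Mercator scale is k = sec φ = 1/cos φ.
1/cos φ = 3.61  ⇒  cos φ = 0.2770  ⇒  φ = arccos(0.2770) ≈ 73.9°.

73.9°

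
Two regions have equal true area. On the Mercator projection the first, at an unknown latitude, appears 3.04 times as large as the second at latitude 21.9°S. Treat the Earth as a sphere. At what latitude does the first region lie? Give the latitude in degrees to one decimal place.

On Mercator, (apparent₁)/(apparent₂) = sec²φ₁ / sec²φ₂ when true areas are equal.
cos²φ₂ / cos²φ₁ = 3.04  ⇒  cos φ₁ = cos 21.9° / √3.04 = 0.9278/1.744 = 0.5322.
φ₁ = arccos(0.5322) ≈ 57.8°.

57.8°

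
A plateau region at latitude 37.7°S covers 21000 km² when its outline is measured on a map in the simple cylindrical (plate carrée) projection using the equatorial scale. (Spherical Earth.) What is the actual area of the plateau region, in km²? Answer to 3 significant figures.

16600 km²

Plate carrée maps x = Rλ, y = Rφ. The meridian scale is h = 1 and the parallel scale is k = 1/cos φ = sec φ.
Areal scale = h·k = 1 × sec φ; at 37.7°, h = 1.000, k = 1.264, so h·k = 1.264.
True area = apparent / (areal scale) = 21000 / 1.264 ≈ 16600 km².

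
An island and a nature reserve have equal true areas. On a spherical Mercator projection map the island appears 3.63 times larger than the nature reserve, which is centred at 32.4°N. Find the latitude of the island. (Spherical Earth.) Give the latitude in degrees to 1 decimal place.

For equal true areas on Mercator, apparent areas scale as sec²φ, so the ratio is cos²φ₂ / cos²φ₁.
cos²φ₂ / cos²φ₁ = 3.63  ⇒  cos φ₁ = cos 32.4° / √3.63 = 0.8443/1.905 = 0.4432.
φ₁ = arccos(0.4432) ≈ 63.7°.

63.7°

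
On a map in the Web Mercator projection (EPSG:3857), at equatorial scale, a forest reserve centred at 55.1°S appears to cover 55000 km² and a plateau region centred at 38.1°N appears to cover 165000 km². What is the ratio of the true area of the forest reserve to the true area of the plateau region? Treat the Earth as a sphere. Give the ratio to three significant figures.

0.176

Mercator's areal exaggeration is sec²φ; hence true area = (apparent area) · cos²φ.
True area of forest reserve: 55000 × cos²(55.1°) = 55000 × 0.3274 = 18000 km².
True area of plateau region: 165000 × cos²(38.1°) = 165000 × 0.6193 = 102200 km².
Ratio = 18000 / 102200 ≈ 0.176.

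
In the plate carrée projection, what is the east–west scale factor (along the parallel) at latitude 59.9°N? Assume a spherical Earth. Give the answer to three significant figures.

1.99

In the plate carrée (x = Rλ, y = Rφ), meridians are true-scale (h = 1) and parallels are stretched by k = sec φ.
k = 1/cos 59.9° = 1/0.5015 = 1.994.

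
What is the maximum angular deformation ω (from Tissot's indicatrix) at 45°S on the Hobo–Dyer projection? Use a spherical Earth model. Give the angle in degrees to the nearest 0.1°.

Hobo–Dyer is a cylindrical equal-area projection with standard parallels at ±37.5°. For cylindrical equal-area with standard parallel φ₀, h = cos φ / cos φ₀ and k = cos φ₀ / cos φ, so h·k = 1.
At 45°: h = 0.8913, k = 1.122; principal scales a = 1.122, b = 0.8913.
sin(ω/2) = (a − b)/(a + b) = 0.2307/2.013 = 0.1146, so ω = 2 arcsin(0.1146) ≈ 13.2°.

13.2°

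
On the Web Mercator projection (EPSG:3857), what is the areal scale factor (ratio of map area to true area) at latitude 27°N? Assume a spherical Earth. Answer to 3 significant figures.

1.26

The Mercator projection is conformal; its linear scale factor is the same in every direction and equals sec φ = 1/cos φ.
Areal scale = k² = sec²φ = 1/cos²(27°) = 1/0.8910² = 1.260.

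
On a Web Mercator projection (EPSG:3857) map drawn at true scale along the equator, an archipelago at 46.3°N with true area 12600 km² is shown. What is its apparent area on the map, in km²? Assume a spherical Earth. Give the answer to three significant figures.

26400 km²

For Mercator, h = k = sec φ (a conformal cylindrical projection has a single point scale, 1/cos φ).
Areal scale = k² = sec²φ = 1/cos²(46.3°) = 1/0.6909² = 2.095.
Apparent area = 12600 × 2.095 ≈ 26400 km².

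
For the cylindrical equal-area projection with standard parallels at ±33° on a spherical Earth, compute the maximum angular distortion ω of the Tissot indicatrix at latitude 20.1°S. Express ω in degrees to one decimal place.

12.9°

For cylindrical equal-area with standard parallel φ₀, h = cos φ / cos φ₀ and k = cos φ₀ / cos φ, so h·k = 1.
At 20.1°: h = 1.120, k = 0.8931; principal scales a = 1.120, b = 0.8931.
sin(ω/2) = (a − b)/(a + b) = 0.2267/2.013 = 0.1126, so ω = 2 arcsin(0.1126) ≈ 12.9°.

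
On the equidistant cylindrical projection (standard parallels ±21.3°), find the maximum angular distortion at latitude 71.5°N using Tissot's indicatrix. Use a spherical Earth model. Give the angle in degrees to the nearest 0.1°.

58.9°

The equidistant cylindrical projection with φ₀ = 21.3° has h = 1 (meridians true) and k = cos φ₀ / cos φ along parallels.
At 71.5°: h = 1.000, k = 2.936; principal scales a = 2.936, b = 1.000.
sin(ω/2) = (a − b)/(a + b) = 1.936/3.936 = 0.4919, so ω = 2 arcsin(0.4919) ≈ 58.9°.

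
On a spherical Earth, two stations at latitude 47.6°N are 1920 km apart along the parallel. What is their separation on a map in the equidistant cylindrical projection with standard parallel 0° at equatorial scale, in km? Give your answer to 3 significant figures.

2850 km

Plate carrée maps x = Rλ, y = Rφ. The meridian scale is h = 1 and the parallel scale is k = 1/cos φ = sec φ.
Along the parallel, k = sec 47.6° = 1/0.6743 = 1.483.
Map distance = 1920 × 1.483 ≈ 2850 km.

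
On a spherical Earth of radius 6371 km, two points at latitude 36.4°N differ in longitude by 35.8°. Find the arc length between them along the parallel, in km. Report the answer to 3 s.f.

Arc length along a parallel = R cos φ · Δλ (with Δλ in radians).
= 6371 × cos 36.4° × (35.8° × π/180) = 6371 × 0.8049 × 0.6248 ≈ 3200 km.

3200 km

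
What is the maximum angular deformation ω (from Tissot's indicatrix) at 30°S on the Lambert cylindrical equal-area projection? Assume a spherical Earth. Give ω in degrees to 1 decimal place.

16.4°

The Lambert cylindrical equal-area projection is the cylindrical equal-area projection with its standard parallel at the equator (φ₀ = 0). Cylindrical equal-area (φ₀ = 0°): h = cos φ / cos 0° along meridians, k = cos 0° / cos φ along parallels; h·k = 1.
At 30°: h = 0.8660, k = 1.155; principal scales a = 1.155, b = 0.8660.
sin(ω/2) = (a − b)/(a + b) = 0.2887/2.021 = 0.1429, so ω = 2 arcsin(0.1429) ≈ 16.4°.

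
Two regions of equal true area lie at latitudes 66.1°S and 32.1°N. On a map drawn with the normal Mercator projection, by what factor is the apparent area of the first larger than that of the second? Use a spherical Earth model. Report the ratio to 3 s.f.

Mercator areal scale is sec²φ.
At 66.1°: sec²(66.1°) = 1/0.4051² = 6.092.
At 32.1°: sec²(32.1°) = 1/0.8471² = 1.394.
Ratio = 6.092/1.394 = cos²(32.1°)/cos²(66.1°) ≈ 4.37.

4.37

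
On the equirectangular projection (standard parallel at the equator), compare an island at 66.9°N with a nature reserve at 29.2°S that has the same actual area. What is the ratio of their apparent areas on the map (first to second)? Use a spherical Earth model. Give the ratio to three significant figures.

For the equirectangular projection with φ₀ = 0 (plate carrée), h = 1 along meridians and k = sec φ along parallels.
Areal scale at 66.9°: h·k = 1.000 × 2.549 = 2.549.
Areal scale at 29.2°: h·k = 1.000 × 1.146 = 1.146.
Ratio = 2.549/1.146 ≈ 2.22.

2.22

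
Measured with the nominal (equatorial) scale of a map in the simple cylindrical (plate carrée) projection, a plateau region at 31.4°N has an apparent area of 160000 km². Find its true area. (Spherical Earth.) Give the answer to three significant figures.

137000 km²

For the equirectangular projection with φ₀ = 0 (plate carrée), h = 1 along meridians and k = sec φ along parallels.
Areal scale = h·k = 1 × sec φ; at 31.4°, h = 1.000, k = 1.172, so h·k = 1.172.
True area = apparent / (areal scale) = 160000 / 1.172 ≈ 137000 km².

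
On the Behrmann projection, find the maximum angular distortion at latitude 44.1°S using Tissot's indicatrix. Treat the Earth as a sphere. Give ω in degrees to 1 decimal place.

The Behrmann projection is cylindrical equal-area with φ₀ = 30°. Cylindrical equal-area (φ₀ = 30°): h = cos φ / cos 30° along meridians, k = cos 30° / cos φ along parallels; h·k = 1.
At 44.1°: h = 0.8292, k = 1.206; principal scales a = 1.206, b = 0.8292.
sin(ω/2) = (a − b)/(a + b) = 0.3767/2.035 = 0.1851, so ω = 2 arcsin(0.1851) ≈ 21.3°.

21.3°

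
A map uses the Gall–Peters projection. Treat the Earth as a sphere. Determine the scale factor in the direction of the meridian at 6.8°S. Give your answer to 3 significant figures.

Gall–Peters is a cylindrical equal-area projection with standard parallels at ±45°. Cylindrical equal-area (φ₀ = 45°): h = cos φ / cos 45° along meridians, k = cos 45° / cos φ along parallels; h·k = 1.
h = cos 6.8° / cos 45° = 0.9930/0.7071 = 1.404.

1.40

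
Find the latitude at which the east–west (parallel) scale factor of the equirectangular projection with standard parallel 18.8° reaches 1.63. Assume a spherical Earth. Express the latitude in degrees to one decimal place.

54.5°

With standard parallel φ₀ = 18.8°, the equirectangular projection gives x = Rλ cos φ₀, y = Rφ, so h = 1 and k = cos 18.8° / cos φ.
k = cos φ₀ / cos φ = 1.63  ⇒  cos φ = cos 18.8° / 1.63 = 0.5808.
φ = arccos(0.5808) ≈ 54.5°.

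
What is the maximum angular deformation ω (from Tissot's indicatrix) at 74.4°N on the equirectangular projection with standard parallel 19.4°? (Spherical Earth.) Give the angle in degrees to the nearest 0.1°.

67.6°

In the equirectangular projection with standard parallel φ₀ = 19.4° (x = Rλ cos φ₀, y = Rφ), meridians are true-scale (h = 1) and the parallel scale is k = cos φ₀ / cos φ.
At 74.4°: h = 1.000, k = 3.507; principal scales a = 3.507, b = 1.000.
sin(ω/2) = (a − b)/(a + b) = 2.507/4.507 = 0.5563, so ω = 2 arcsin(0.5563) ≈ 67.6°.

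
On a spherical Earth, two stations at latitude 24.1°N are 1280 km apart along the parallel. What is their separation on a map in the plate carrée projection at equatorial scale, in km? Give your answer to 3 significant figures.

1400 km

For the equirectangular projection with φ₀ = 0 (plate carrée), h = 1 along meridians and k = sec φ along parallels.
Along the parallel, k = sec 24.1° = 1/0.9128 = 1.095.
Map distance = 1280 × 1.095 ≈ 1400 km.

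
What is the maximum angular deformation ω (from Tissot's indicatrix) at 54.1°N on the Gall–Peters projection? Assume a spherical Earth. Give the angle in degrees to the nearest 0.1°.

The Gall–Peters projection is cylindrical equal-area with φ₀ = 45°. Cylindrical equal-area (φ₀ = 45°): h = cos φ / cos 45° along meridians, k = cos 45° / cos φ along parallels; h·k = 1.
At 54.1°: h = 0.8293, k = 1.206; principal scales a = 1.206, b = 0.8293.
sin(ω/2) = (a − b)/(a + b) = 0.3766/2.035 = 0.1851, so ω = 2 arcsin(0.1851) ≈ 21.3°.

21.3°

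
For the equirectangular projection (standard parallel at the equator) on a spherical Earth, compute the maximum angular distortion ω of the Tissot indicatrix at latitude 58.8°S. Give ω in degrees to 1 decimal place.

37.0°

In the plate carrée (x = Rλ, y = Rφ), meridians are true-scale (h = 1) and parallels are stretched by k = sec φ.
At 58.8°: h = 1.000, k = 1.930; principal scales a = 1.930, b = 1.000.
sin(ω/2) = (a − b)/(a + b) = 0.9304/2.930 = 0.3175, so ω = 2 arcsin(0.3175) ≈ 37.0°.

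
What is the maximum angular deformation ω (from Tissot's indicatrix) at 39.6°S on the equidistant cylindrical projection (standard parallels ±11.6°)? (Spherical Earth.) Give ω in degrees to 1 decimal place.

In the equirectangular projection with standard parallel φ₀ = 11.6° (x = Rλ cos φ₀, y = Rφ), meridians are true-scale (h = 1) and the parallel scale is k = cos φ₀ / cos φ.
At 39.6°: h = 1.000, k = 1.271; principal scales a = 1.271, b = 1.000.
sin(ω/2) = (a − b)/(a + b) = 0.2713/2.271 = 0.1195, so ω = 2 arcsin(0.1195) ≈ 13.7°.

13.7°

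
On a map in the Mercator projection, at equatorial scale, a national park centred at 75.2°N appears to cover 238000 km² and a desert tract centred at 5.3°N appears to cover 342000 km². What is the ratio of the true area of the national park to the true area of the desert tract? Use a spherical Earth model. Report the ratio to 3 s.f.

On Mercator the areal scale is sec²φ, so true area = apparent × cos²φ.
True area of national park: 238000 × cos²(75.2°) = 238000 × 0.06525 = 15530 km².
True area of desert tract: 342000 × cos²(5.3°) = 342000 × 0.9915 = 339100 km².
Ratio = 15530 / 339100 ≈ 0.0458.

0.0458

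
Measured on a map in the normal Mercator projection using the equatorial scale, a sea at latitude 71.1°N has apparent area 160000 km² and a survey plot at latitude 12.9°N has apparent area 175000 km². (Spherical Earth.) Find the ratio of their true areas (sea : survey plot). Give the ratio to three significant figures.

0.101

Mercator's areal exaggeration is sec²φ; hence true area = (apparent area) · cos²φ.
True area of sea: 160000 × cos²(71.1°) = 160000 × 0.1049 = 16790 km².
True area of survey plot: 175000 × cos²(12.9°) = 175000 × 0.9502 = 166300 km².
Ratio = 16790 / 166300 ≈ 0.101.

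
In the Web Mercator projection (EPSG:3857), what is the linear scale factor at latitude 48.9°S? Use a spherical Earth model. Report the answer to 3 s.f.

For Mercator, h = k = sec φ (a conformal cylindrical projection has a single point scale, 1/cos φ).
k = 1/cos 48.9° = 1/0.6574 = 1.521.

1.52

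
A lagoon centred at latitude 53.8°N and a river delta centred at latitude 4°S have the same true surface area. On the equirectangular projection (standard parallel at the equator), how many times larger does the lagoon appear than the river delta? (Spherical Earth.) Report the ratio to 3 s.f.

For the equirectangular projection with φ₀ = 0 (plate carrée), h = 1 along meridians and k = sec φ along parallels.
Areal scale at 53.8°: h·k = 1.000 × 1.693 = 1.693.
Areal scale at 4°: h·k = 1.000 × 1.002 = 1.002.
Ratio = 1.693/1.002 ≈ 1.69.

1.69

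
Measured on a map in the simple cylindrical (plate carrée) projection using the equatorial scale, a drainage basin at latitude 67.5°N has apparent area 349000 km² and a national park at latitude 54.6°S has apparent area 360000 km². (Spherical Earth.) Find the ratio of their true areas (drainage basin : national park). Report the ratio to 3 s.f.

0.640

On the plate carrée, areal scale = h·k = 1 × sec φ, so true area = apparent × cos φ.
True area of drainage basin: 349000 × cos(67.5°) = 349000 × 0.3827 = 133600 km².
True area of national park: 360000 × cos(54.6°) = 360000 × 0.5793 = 208500 km².
Ratio = 133600 / 208500 ≈ 0.640.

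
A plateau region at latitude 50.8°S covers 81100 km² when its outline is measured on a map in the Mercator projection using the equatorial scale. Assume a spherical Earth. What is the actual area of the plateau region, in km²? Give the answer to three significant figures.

32400 km²

For Mercator, h = k = sec φ (a conformal cylindrical projection has a single point scale, 1/cos φ).
Areal scale = k² = sec²φ = 1/cos²(50.8°) = 1/0.6320² = 2.503.
True area = apparent / (areal scale) = 81100 / 2.503 ≈ 32400 km².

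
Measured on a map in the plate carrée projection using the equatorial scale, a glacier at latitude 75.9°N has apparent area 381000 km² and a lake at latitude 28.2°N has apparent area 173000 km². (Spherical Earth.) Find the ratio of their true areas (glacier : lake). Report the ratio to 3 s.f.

0.609

On the plate carrée, areal scale = h·k = 1 × sec φ, so true area = apparent × cos φ.
True area of glacier: 381000 × cos(75.9°) = 381000 × 0.2436 = 92820 km².
True area of lake: 173000 × cos(28.2°) = 173000 × 0.8813 = 152500 km².
Ratio = 92820 / 152500 ≈ 0.609.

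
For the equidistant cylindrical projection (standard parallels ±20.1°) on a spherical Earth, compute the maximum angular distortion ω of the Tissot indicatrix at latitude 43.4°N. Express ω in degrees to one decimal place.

14.7°

The equidistant cylindrical projection with φ₀ = 20.1° has h = 1 (meridians true) and k = cos φ₀ / cos φ along parallels.
At 43.4°: h = 1.000, k = 1.292; principal scales a = 1.292, b = 1.000.
sin(ω/2) = (a − b)/(a + b) = 0.2925/2.292 = 0.1276, so ω = 2 arcsin(0.1276) ≈ 14.7°.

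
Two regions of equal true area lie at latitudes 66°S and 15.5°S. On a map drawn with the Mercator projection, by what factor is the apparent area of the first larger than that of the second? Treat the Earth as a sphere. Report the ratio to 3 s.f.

5.61

Mercator areal scale is sec²φ.
At 66°: sec²(66°) = 1/0.4067² = 6.045.
At 15.5°: sec²(15.5°) = 1/0.9636² = 1.077.
Ratio = 6.045/1.077 = cos²(15.5°)/cos²(66°) ≈ 5.61.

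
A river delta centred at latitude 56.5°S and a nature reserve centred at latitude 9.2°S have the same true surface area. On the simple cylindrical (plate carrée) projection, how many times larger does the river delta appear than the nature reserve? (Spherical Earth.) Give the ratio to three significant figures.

1.79

Plate carrée maps x = Rλ, y = Rφ. The meridian scale is h = 1 and the parallel scale is k = 1/cos φ = sec φ.
Areal scale at 56.5°: h·k = 1.000 × 1.812 = 1.812.
Areal scale at 9.2°: h·k = 1.000 × 1.013 = 1.013.
Ratio = 1.812/1.013 ≈ 1.79.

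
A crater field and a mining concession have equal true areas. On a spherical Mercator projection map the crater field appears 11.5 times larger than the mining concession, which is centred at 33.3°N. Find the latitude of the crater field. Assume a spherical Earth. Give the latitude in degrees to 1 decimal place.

75.7°

On Mercator, (apparent₁)/(apparent₂) = sec²φ₁ / sec²φ₂ when true areas are equal.
cos²φ₂ / cos²φ₁ = 11.5  ⇒  cos φ₁ = cos 33.3° / √11.5 = 0.8358/3.391 = 0.2465.
φ₁ = arccos(0.2465) ≈ 75.7°.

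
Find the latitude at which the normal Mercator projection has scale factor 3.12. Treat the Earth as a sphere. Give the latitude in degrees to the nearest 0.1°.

Mercator scale is k = sec φ = 1/cos φ.
1/cos φ = 3.12  ⇒  cos φ = 0.3205  ⇒  φ = arccos(0.3205) ≈ 71.3°.

71.3°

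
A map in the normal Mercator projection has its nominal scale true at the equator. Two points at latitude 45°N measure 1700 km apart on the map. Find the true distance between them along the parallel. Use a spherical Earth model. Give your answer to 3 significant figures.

The Mercator projection is conformal; its linear scale factor is the same in every direction and equals sec φ = 1/cos φ.
Along the parallel at 45°, map distances are exaggerated by k = sec 45° = 1.414.
True distance = 1700 / 1.414 = 1700 × cos 45° ≈ 1200 km.

1200 km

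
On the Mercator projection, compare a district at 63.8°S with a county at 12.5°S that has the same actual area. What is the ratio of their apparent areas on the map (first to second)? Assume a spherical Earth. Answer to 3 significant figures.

Mercator areal scale is sec²φ.
At 63.8°: sec²(63.8°) = 1/0.4415² = 5.130.
At 12.5°: sec²(12.5°) = 1/0.9763² = 1.049.
Ratio = 5.130/1.049 = cos²(12.5°)/cos²(63.8°) ≈ 4.89.

4.89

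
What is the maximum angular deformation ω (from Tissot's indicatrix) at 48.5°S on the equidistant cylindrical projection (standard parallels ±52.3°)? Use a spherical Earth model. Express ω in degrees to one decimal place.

With standard parallel φ₀ = 52.3°, the equirectangular projection gives x = Rλ cos φ₀, y = Rφ, so h = 1 and k = cos 52.3° / cos φ.
At 48.5°: h = 1.000, k = 0.9229; principal scales a = 1.000, b = 0.9229.
sin(ω/2) = (a − b)/(a + b) = 0.07711/1.923 = 0.04010, so ω = 2 arcsin(0.04010) ≈ 4.6°.

4.6°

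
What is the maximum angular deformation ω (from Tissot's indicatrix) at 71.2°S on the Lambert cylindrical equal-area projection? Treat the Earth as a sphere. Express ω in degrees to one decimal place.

108.6°

The Lambert cylindrical equal-area projection is the cylindrical equal-area projection with its standard parallel at the equator (φ₀ = 0). Cylindrical equal-area (φ₀ = 0°): h = cos φ / cos 0° along meridians, k = cos 0° / cos φ along parallels; h·k = 1.
At 71.2°: h = 0.3223, k = 3.103; principal scales a = 3.103, b = 0.3223.
sin(ω/2) = (a − b)/(a + b) = 2.781/3.425 = 0.8118, so ω = 2 arcsin(0.8118) ≈ 108.6°.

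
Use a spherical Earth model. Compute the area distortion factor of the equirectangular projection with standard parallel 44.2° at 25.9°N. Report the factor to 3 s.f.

0.797

In the equirectangular projection with standard parallel φ₀ = 44.2° (x = Rλ cos φ₀, y = Rφ), meridians are true-scale (h = 1) and the parallel scale is k = cos φ₀ / cos φ.
Areal scale = h·k = 1 × cos φ₀ / cos φ; at 25.9°, h = 1.000, k = 0.7970, so h·k = 0.7970.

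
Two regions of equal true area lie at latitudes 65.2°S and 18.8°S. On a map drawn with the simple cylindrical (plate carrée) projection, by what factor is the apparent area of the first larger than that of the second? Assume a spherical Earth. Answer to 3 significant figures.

In the plate carrée (x = Rλ, y = Rφ), meridians are true-scale (h = 1) and parallels are stretched by k = sec φ.
Areal scale at 65.2°: h·k = 1.000 × 2.384 = 2.384.
Areal scale at 18.8°: h·k = 1.000 × 1.056 = 1.056.
Ratio = 2.384/1.056 ≈ 2.26.

2.26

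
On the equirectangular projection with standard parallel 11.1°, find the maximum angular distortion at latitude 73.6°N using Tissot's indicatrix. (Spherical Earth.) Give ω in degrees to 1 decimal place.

67.2°

In the equirectangular projection with standard parallel φ₀ = 11.1° (x = Rλ cos φ₀, y = Rφ), meridians are true-scale (h = 1) and the parallel scale is k = cos φ₀ / cos φ.
At 73.6°: h = 1.000, k = 3.476; principal scales a = 3.476, b = 1.000.
sin(ω/2) = (a − b)/(a + b) = 2.476/4.476 = 0.5531, so ω = 2 arcsin(0.5531) ≈ 67.2°.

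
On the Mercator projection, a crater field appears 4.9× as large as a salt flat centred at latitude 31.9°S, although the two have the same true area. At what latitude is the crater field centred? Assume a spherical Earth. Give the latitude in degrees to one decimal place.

On Mercator, (apparent₁)/(apparent₂) = sec²φ₁ / sec²φ₂ when true areas are equal.
cos²φ₂ / cos²φ₁ = 4.9  ⇒  cos φ₁ = cos 31.9° / √4.9 = 0.8490/2.214 = 0.3835.
φ₁ = arccos(0.3835) ≈ 67.4°.

67.4°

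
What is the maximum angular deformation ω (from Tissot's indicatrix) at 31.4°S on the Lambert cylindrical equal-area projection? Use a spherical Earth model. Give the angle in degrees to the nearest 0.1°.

18.1°

The Lambert cylindrical equal-area projection is the cylindrical equal-area projection with its standard parallel at the equator (φ₀ = 0). For cylindrical equal-area with standard parallel φ₀, h = cos φ / cos φ₀ and k = cos φ₀ / cos φ, so h·k = 1.
At 31.4°: h = 0.8536, k = 1.172; principal scales a = 1.172, b = 0.8536.
sin(ω/2) = (a − b)/(a + b) = 0.3180/2.025 = 0.1570, so ω = 2 arcsin(0.1570) ≈ 18.1°.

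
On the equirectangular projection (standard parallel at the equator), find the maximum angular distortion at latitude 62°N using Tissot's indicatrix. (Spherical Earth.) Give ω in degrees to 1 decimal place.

42.3°

Plate carrée maps x = Rλ, y = Rφ. The meridian scale is h = 1 and the parallel scale is k = 1/cos φ = sec φ.
At 62°: h = 1.000, k = 2.130; principal scales a = 2.130, b = 1.000.
sin(ω/2) = (a − b)/(a + b) = 1.130/3.130 = 0.3610, so ω = 2 arcsin(0.3610) ≈ 42.3°.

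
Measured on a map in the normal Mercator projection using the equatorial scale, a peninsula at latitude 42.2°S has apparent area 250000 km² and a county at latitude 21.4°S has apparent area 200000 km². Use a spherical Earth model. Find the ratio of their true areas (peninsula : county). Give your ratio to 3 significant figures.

Mercator's areal exaggeration is sec²φ; hence true area = (apparent area) · cos²φ.
True area of peninsula: 250000 × cos²(42.2°) = 250000 × 0.5488 = 137200 km².
True area of county: 200000 × cos²(21.4°) = 200000 × 0.8669 = 173400 km².
Ratio = 137200 / 173400 ≈ 0.791.

0.791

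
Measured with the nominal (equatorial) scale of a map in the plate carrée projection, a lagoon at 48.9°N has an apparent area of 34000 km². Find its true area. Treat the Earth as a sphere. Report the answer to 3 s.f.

Plate carrée maps x = Rλ, y = Rφ. The meridian scale is h = 1 and the parallel scale is k = 1/cos φ = sec φ.
Areal scale = h·k = 1 × sec φ; at 48.9°, h = 1.000, k = 1.521, so h·k = 1.521.
True area = apparent / (areal scale) = 34000 / 1.521 ≈ 22400 km².

22400 km²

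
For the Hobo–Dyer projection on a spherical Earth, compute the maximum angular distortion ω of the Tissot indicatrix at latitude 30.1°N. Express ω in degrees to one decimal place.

Hobo–Dyer is a cylindrical equal-area projection with standard parallels at ±37.5°. Cylindrical equal-area (φ₀ = 37.5°): h = cos φ / cos 37.5° along meridians, k = cos 37.5° / cos φ along parallels; h·k = 1.
At 30.1°: h = 1.090, k = 0.9170; principal scales a = 1.090, b = 0.9170.
sin(ω/2) = (a − b)/(a + b) = 0.1735/2.008 = 0.08642, so ω = 2 arcsin(0.08642) ≈ 9.9°.

9.9°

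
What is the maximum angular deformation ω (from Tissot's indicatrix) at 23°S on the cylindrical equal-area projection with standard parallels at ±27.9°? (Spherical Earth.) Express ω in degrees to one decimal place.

4.7°

A cylindrical equal-area projection with standard parallel φ₀ has meridian scale h = cos φ / cos φ₀ and parallel scale k = cos φ₀ / cos φ (so areas are preserved, h·k = 1).
At 23°: h = 1.042, k = 0.9601; principal scales a = 1.042, b = 0.9601.
sin(ω/2) = (a − b)/(a + b) = 0.08148/2.002 = 0.04071, so ω = 2 arcsin(0.04071) ≈ 4.7°.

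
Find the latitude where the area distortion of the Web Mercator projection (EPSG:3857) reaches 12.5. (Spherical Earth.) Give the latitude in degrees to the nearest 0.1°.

Mercator areal scale is sec²φ.
sec²φ = 12.5  ⇒  cos²φ = 0.08000  ⇒  cos φ = 0.2828.
φ = arccos(0.2828) ≈ 73.6°.

73.6°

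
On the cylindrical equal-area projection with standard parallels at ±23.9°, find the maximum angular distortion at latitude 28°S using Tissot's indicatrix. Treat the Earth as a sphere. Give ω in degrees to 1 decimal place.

4.0°

For cylindrical equal-area with standard parallel φ₀, h = cos φ / cos φ₀ and k = cos φ₀ / cos φ, so h·k = 1.
At 28°: h = 0.9658, k = 1.035; principal scales a = 1.035, b = 0.9658.
sin(ω/2) = (a − b)/(a + b) = 0.06970/2.001 = 0.03483, so ω = 2 arcsin(0.03483) ≈ 4.0°.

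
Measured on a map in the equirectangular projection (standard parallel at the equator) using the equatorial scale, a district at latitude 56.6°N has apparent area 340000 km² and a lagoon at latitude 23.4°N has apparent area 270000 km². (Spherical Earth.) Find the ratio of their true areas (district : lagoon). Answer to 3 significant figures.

0.755

On the plate carrée, areal scale = h·k = 1 × sec φ, so true area = apparent × cos φ.
True area of district: 340000 × cos(56.6°) = 340000 × 0.5505 = 187200 km².
True area of lagoon: 270000 × cos(23.4°) = 270000 × 0.9178 = 247800 km².
Ratio = 187200 / 247800 ≈ 0.755.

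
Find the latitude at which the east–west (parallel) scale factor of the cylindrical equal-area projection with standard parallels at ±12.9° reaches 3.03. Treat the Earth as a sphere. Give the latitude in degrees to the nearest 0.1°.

71.2°

For cylindrical equal-area with standard parallel φ₀, h = cos φ / cos φ₀ and k = cos φ₀ / cos φ, so h·k = 1.
k = cos φ₀ / cos φ = 3.03  ⇒  cos φ = cos 12.9° / 3.03 = 0.3217.
φ = arccos(0.3217) ≈ 71.2°.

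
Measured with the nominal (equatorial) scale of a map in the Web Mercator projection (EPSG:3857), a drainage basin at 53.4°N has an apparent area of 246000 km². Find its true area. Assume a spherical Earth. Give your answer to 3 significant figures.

87400 km²

Mercator is conformal, so the point scale is isotropic: h = k = sec φ = 1/cos φ.
Areal scale = k² = sec²φ = 1/cos²(53.4°) = 1/0.5962² = 2.813.
True area = apparent / (areal scale) = 246000 / 2.813 ≈ 87400 km².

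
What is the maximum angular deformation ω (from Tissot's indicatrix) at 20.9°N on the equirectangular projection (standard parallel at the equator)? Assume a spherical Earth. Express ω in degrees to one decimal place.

In the plate carrée (x = Rλ, y = Rφ), meridians are true-scale (h = 1) and parallels are stretched by k = sec φ.
At 20.9°: h = 1.000, k = 1.070; principal scales a = 1.070, b = 1.000.
sin(ω/2) = (a − b)/(a + b) = 0.07043/2.070 = 0.03402, so ω = 2 arcsin(0.03402) ≈ 3.9°.

3.9°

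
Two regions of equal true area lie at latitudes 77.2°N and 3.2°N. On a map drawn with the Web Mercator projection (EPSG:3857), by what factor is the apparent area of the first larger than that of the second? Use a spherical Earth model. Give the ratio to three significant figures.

20.3

Mercator areal scale is sec²φ.
At 77.2°: sec²(77.2°) = 1/0.2215² = 20.37.
At 3.2°: sec²(3.2°) = 1/0.9984² = 1.003.
Ratio = 20.37/1.003 = cos²(3.2°)/cos²(77.2°) ≈ 20.3.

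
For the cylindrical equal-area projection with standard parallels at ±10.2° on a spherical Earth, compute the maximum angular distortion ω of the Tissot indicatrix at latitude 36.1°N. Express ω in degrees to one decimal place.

22.5°

For cylindrical equal-area with standard parallel φ₀, h = cos φ / cos φ₀ and k = cos φ₀ / cos φ, so h·k = 1.
At 36.1°: h = 0.8210, k = 1.218; principal scales a = 1.218, b = 0.8210.
sin(ω/2) = (a − b)/(a + b) = 0.3971/2.039 = 0.1948, so ω = 2 arcsin(0.1948) ≈ 22.5°.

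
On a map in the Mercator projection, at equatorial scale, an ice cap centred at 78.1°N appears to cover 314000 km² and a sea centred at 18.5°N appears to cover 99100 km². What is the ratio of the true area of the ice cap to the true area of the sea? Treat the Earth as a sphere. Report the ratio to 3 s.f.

Since Mercator area scale is 1/cos²φ, the true area equals the apparent area multiplied by cos²φ.
True area of ice cap: 314000 × cos²(78.1°) = 314000 × 0.04252 = 13350 km².
True area of sea: 99100 × cos²(18.5°) = 99100 × 0.8993 = 89120 km².
Ratio = 13350 / 89120 ≈ 0.150.

0.150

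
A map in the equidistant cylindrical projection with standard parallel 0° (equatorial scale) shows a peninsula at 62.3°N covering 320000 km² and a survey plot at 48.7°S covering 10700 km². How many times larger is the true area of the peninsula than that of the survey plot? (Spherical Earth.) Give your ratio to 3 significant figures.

On the plate carrée, areal scale = h·k = 1 × sec φ, so true area = apparent × cos φ.
True area of peninsula: 320000 × cos(62.3°) = 320000 × 0.4648 = 148700 km².
True area of survey plot: 10700 × cos(48.7°) = 10700 × 0.6600 = 7062 km².
Ratio = 148700 / 7062 ≈ 21.1.

21.1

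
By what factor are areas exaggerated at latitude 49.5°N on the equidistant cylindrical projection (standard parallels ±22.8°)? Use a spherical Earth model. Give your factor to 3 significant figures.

1.42

In the equirectangular projection with standard parallel φ₀ = 22.8° (x = Rλ cos φ₀, y = Rφ), meridians are true-scale (h = 1) and the parallel scale is k = cos φ₀ / cos φ.
Areal scale = h·k = 1 × cos φ₀ / cos φ; at 49.5°, h = 1.000, k = 1.419, so h·k = 1.419.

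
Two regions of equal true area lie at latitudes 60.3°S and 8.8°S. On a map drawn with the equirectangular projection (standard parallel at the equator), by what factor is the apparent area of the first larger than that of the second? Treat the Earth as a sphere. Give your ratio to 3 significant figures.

1.99

In the plate carrée (x = Rλ, y = Rφ), meridians are true-scale (h = 1) and parallels are stretched by k = sec φ.
Areal scale at 60.3°: h·k = 1.000 × 2.018 = 2.018.
Areal scale at 8.8°: h·k = 1.000 × 1.012 = 1.012.
Ratio = 2.018/1.012 ≈ 1.99.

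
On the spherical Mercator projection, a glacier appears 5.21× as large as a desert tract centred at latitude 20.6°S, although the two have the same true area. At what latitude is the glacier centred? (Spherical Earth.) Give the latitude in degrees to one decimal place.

For equal true areas on Mercator, apparent areas scale as sec²φ, so the ratio is cos²φ₂ / cos²φ₁.
cos²φ₂ / cos²φ₁ = 5.21  ⇒  cos φ₁ = cos 20.6° / √5.21 = 0.9361/2.283 = 0.4101.
φ₁ = arccos(0.4101) ≈ 65.8°.

65.8°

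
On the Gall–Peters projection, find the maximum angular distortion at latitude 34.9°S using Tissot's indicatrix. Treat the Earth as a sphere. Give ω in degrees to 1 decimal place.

16.9°

Gall–Peters is a cylindrical equal-area projection with standard parallels at ±45°. Cylindrical equal-area (φ₀ = 45°): h = cos φ / cos 45° along meridians, k = cos 45° / cos φ along parallels; h·k = 1.
At 34.9°: h = 1.160, k = 0.8622; principal scales a = 1.160, b = 0.8622.
sin(ω/2) = (a − b)/(a + b) = 0.2977/2.022 = 0.1472, so ω = 2 arcsin(0.1472) ≈ 16.9°.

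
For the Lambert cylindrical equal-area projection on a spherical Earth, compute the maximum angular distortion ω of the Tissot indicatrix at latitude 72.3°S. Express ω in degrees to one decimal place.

112.4°

The Lambert cylindrical equal-area projection is the cylindrical equal-area projection with its standard parallel at the equator (φ₀ = 0). For cylindrical equal-area with standard parallel φ₀, h = cos φ / cos φ₀ and k = cos φ₀ / cos φ, so h·k = 1.
At 72.3°: h = 0.3040, k = 3.289; principal scales a = 3.289, b = 0.3040.
sin(ω/2) = (a − b)/(a + b) = 2.985/3.593 = 0.8308, so ω = 2 arcsin(0.8308) ≈ 112.4°.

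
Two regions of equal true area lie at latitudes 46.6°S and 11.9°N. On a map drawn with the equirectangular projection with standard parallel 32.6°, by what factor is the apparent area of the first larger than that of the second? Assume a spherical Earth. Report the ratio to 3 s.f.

With standard parallel φ₀ = 32.6°, the equirectangular projection gives x = Rλ cos φ₀, y = Rφ, so h = 1 and k = cos 32.6° / cos φ.
Areal scale at 46.6°: h·k = 1.000 × 1.226 = 1.226.
Areal scale at 11.9°: h·k = 1.000 × 0.8610 = 0.8610.
Ratio = 1.226/0.8610 ≈ 1.42.

1.42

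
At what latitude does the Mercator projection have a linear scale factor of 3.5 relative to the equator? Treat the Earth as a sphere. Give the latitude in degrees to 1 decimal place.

73.4°

Mercator scale is k = sec φ = 1/cos φ.
1/cos φ = 3.5  ⇒  cos φ = 0.2857  ⇒  φ = arccos(0.2857) ≈ 73.4°.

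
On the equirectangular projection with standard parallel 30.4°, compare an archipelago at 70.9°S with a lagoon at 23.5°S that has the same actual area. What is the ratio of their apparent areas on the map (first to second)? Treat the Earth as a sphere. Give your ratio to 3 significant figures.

With standard parallel φ₀ = 30.4°, the equirectangular projection gives x = Rλ cos φ₀, y = Rφ, so h = 1 and k = cos 30.4° / cos φ.
Areal scale at 70.9°: h·k = 1.000 × 2.636 = 2.636.
Areal scale at 23.5°: h·k = 1.000 × 0.9405 = 0.9405.
Ratio = 2.636/0.9405 ≈ 2.80.

2.80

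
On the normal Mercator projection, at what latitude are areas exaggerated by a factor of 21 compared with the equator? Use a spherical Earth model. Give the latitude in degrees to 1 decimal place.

Mercator areal scale is sec²φ.
sec²φ = 21  ⇒  cos²φ = 0.04762  ⇒  cos φ = 0.2182.
φ = arccos(0.2182) ≈ 77.4°.

77.4°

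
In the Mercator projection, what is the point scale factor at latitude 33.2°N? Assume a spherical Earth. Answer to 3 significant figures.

Mercator is conformal, so the point scale is isotropic: h = k = sec φ = 1/cos φ.
k = 1/cos 33.2° = 1/0.8368 = 1.195.

1.20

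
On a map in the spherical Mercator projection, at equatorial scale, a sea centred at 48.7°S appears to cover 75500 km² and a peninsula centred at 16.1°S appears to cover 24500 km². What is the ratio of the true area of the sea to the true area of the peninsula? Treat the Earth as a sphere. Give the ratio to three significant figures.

Since Mercator area scale is 1/cos²φ, the true area equals the apparent area multiplied by cos²φ.
True area of sea: 75500 × cos²(48.7°) = 75500 × 0.4356 = 32890 km².
True area of peninsula: 24500 × cos²(16.1°) = 24500 × 0.9231 = 22620 km².
Ratio = 32890 / 22620 ≈ 1.45.

1.45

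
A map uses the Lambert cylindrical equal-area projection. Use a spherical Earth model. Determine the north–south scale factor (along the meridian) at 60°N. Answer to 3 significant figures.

0.500

The Lambert cylindrical equal-area projection is the cylindrical equal-area projection with its standard parallel at the equator (φ₀ = 0). Cylindrical equal-area (φ₀ = 0°): h = cos φ / cos 0° along meridians, k = cos 0° / cos φ along parallels; h·k = 1.
h = cos 60° / cos 0° = 0.5000/1.000 = 0.5000.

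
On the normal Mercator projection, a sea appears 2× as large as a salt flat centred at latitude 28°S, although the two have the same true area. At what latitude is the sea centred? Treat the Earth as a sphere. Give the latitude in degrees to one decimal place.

Mercator areal scale is sec²φ, so apparent-area ratio = sec²φ₁ / sec²φ₂ = cos²φ₂ / cos²φ₁.
cos²φ₂ / cos²φ₁ = 2  ⇒  cos φ₁ = cos 28° / √2 = 0.8829/1.414 = 0.6243.
φ₁ = arccos(0.6243) ≈ 51.4°.

51.4°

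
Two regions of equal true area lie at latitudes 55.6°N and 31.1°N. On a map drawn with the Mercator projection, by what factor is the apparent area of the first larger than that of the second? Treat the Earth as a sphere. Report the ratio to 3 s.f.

2.30

Mercator is conformal with k = sec φ, so areal scale = k² = sec²φ.
At 55.6°: sec²(55.6°) = 1/0.5650² = 3.133.
At 31.1°: sec²(31.1°) = 1/0.8563² = 1.364.
Ratio = 3.133/1.364 = cos²(31.1°)/cos²(55.6°) ≈ 2.30.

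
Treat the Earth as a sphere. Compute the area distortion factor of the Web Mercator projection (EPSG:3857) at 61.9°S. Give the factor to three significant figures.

4.51

For Mercator, h = k = sec φ (a conformal cylindrical projection has a single point scale, 1/cos φ).
Areal scale = k² = sec²φ = 1/cos²(61.9°) = 1/0.4710² = 4.508.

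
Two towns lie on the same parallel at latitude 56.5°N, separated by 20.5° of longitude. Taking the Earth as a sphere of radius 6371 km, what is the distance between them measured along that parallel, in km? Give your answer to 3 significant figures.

Arc length along a parallel = R cos φ · Δλ (with Δλ in radians).
= 6371 × cos 56.5° × (20.5° × π/180) = 6371 × 0.5519 × 0.3578 ≈ 1260 km.

1260 km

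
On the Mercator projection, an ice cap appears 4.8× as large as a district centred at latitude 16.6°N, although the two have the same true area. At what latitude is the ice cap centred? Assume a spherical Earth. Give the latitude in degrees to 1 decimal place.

64.1°

Mercator areal scale is sec²φ, so apparent-area ratio = sec²φ₁ / sec²φ₂ = cos²φ₂ / cos²φ₁.
cos²φ₂ / cos²φ₁ = 4.8  ⇒  cos φ₁ = cos 16.6° / √4.8 = 0.9583/2.191 = 0.4374.
φ₁ = arccos(0.4374) ≈ 64.1°.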